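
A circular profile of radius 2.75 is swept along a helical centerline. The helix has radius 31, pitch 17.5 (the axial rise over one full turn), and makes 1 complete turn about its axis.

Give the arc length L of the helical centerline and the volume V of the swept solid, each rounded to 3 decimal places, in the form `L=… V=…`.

2πR = 2π·31 = 194.778745
per-turn = √(194.778745² + 17.5²) = √(37938.7593 + 306.25) = √38245.0093 = 195.563313
L = 1 × 195.563313 = 195.563313
V = π·2.75² × L = 23.758294 × 195.563313 = 4646.250768

L=195.563 V=4646.251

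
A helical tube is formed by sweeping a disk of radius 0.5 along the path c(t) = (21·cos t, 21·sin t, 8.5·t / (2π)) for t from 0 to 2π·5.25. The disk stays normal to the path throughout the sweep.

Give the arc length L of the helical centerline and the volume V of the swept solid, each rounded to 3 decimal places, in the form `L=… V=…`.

2πR = 2π·21 = 131.946891
per-turn = √(131.946891² + 8.5²) = √(17409.9822 + 72.25) = √17482.2322 = 132.220392
L = 5.25 × 132.220392 = 694.157060
V = π·0.5² × L = 0.785398 × 694.157060 = 545.189680

L=694.157 V=545.190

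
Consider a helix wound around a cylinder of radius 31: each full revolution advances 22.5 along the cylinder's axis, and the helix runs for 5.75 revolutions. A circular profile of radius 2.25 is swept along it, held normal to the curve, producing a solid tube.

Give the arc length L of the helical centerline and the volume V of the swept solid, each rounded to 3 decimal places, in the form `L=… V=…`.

2πR = 2π·31 = 194.778745
per-turn = √(194.778745² + 22.5²) = √(37938.7593 + 506.25) = √38445.0093 = 196.073989
L = 5.75 × 196.073989 = 1127.425439
V = π·2.25² × L = 15.904313 × 1127.425439 = 17930.926851

L=1127.425 V=17930.927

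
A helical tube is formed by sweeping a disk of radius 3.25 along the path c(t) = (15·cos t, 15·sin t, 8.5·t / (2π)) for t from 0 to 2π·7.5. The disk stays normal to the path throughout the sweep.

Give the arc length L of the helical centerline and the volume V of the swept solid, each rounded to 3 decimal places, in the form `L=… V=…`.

2πR = 2π·15 = 94.247780
per-turn = √(94.247780² + 8.5²) = √(8882.6440 + 72.25) = √8954.8940 = 94.630301
L = 7.5 × 94.630301 = 709.727261
V = π·3.25² × L = 33.183072 × 709.727261 = 23550.931096

L=709.727 V=23550.931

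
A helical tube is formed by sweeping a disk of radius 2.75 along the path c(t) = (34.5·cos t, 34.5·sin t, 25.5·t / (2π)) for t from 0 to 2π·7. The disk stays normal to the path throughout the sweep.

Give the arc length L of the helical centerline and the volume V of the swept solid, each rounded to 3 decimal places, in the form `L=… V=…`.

L=1527.852 V=36299.163

2πR = 2π·34.5 = 216.769893
per-turn = √(216.769893² + 25.5²) = √(46989.1866 + 650.25) = √47639.4366 = 218.264602
L = 7 × 218.264602 = 1527.852215
V = π·2.75² × L = 23.758294 × 1527.852215 = 36299.162791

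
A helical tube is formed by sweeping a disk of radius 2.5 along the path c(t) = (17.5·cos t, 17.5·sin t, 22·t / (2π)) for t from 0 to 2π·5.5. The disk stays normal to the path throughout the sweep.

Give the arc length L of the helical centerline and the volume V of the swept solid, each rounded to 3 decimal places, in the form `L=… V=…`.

L=616.743 V=12109.714

2πR = 2π·17.5 = 109.955743
per-turn = √(109.955743² + 22²) = √(12090.2654 + 484) = √12574.2654 = 112.135032
L = 5.5 × 112.135032 = 616.742676
V = π·2.5² × L = 19.634954 × 616.742676 = 12109.714121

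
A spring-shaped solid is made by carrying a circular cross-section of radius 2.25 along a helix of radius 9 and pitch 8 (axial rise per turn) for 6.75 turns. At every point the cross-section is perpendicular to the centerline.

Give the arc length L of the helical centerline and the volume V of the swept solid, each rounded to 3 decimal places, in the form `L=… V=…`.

L=385.504 V=6131.181

2πR = 2π·9 = 56.548668
per-turn = √(56.548668² + 8²) = √(3197.7518 + 64) = √3261.7518 = 57.111749
L = 6.75 × 57.111749 = 385.504303
V = π·2.25² × L = 15.904313 × 385.504303 = 6131.181023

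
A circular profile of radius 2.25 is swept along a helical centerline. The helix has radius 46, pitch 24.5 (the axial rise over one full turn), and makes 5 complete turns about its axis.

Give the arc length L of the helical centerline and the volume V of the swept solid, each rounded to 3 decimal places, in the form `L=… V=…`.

L=1450.315 V=23066.269

2πR = 2π·46 = 289.026524
per-turn = √(289.026524² + 24.5²) = √(83536.3317 + 600.25) = √84136.5817 = 290.063065
L = 5 × 290.063065 = 1450.315325
V = π·2.25² × L = 15.904313 × 1450.315325 = 23066.268597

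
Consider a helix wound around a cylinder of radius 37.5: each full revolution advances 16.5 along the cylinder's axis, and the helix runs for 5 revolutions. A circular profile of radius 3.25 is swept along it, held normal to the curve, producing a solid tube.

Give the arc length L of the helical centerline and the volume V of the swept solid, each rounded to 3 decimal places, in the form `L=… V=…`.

L=1180.982 V=39188.624

2πR = 2π·37.5 = 235.619449
per-turn = √(235.619449² + 16.5²) = √(55516.5248 + 272.25) = √55788.7748 = 236.196475
L = 5 × 236.196475 = 1180.982375
V = π·3.25² × L = 33.183072 × 1180.982375 = 39188.623641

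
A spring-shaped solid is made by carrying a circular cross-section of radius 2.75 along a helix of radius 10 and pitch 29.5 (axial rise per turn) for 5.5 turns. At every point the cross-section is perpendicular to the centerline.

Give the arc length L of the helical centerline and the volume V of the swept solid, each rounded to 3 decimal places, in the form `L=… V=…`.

L=381.769 V=9070.171

2πR = 2π·10 = 62.831853
per-turn = √(62.831853² + 29.5²) = √(3947.8418 + 870.25) = √4818.0918 = 69.412476
L = 5.5 × 69.412476 = 381.768615
V = π·2.75² × L = 23.758294 × 381.768615 = 9070.171175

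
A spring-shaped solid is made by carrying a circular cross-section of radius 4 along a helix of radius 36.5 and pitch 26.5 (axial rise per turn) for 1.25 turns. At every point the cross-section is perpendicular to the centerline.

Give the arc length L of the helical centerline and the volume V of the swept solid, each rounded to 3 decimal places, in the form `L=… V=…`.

L=288.578 V=14505.502

2πR = 2π·36.5 = 229.336264
per-turn = √(229.336264² + 26.5²) = √(52595.1219 + 702.25) = √53297.3719 = 230.862236
L = 1.25 × 230.862236 = 288.577795
V = π·4² × L = 50.265482 × 288.577795 = 14505.502071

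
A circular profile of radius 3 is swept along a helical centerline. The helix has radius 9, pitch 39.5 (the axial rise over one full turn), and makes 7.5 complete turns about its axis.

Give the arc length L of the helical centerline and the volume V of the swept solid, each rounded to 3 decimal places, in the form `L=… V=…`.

2πR = 2π·9 = 56.548668
per-turn = √(56.548668² + 39.5²) = √(3197.7518 + 1560.25) = √4758.0018 = 68.978271
L = 7.5 × 68.978271 = 517.337030
V = π·3² × L = 28.274334 × 517.337030 = 14627.359919

L=517.337 V=14627.360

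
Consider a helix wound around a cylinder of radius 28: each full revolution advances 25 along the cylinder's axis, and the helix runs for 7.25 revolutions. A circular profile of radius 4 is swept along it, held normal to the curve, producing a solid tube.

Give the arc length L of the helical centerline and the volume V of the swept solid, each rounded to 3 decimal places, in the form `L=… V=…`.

L=1288.300 V=64757.036

2πR = 2π·28 = 175.929189
per-turn = √(175.929189² + 25²) = √(30951.0794 + 625) = √31576.0794 = 177.696594
L = 7.25 × 177.696594 = 1288.300304
V = π·4² × L = 50.265482 × 1288.300304 = 64757.036336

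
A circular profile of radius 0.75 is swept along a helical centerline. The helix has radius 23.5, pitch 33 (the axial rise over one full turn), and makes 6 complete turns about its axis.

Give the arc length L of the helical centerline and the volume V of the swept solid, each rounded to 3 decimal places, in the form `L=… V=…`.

2πR = 2π·23.5 = 147.654855
per-turn = √(147.654855² + 33²) = √(21801.9561 + 1089) = √22890.9561 = 151.297575
L = 6 × 151.297575 = 907.785448
V = π·0.75² × L = 1.767146 × 907.785448 = 1604.189304

L=907.785 V=1604.189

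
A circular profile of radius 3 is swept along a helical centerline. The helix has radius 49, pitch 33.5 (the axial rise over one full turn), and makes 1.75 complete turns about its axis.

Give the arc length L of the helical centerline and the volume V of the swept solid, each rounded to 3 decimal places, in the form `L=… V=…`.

2πR = 2π·49 = 307.876080
per-turn = √(307.876080² + 33.5²) = √(94787.6807 + 1122.25) = √95909.9307 = 309.693285
L = 1.75 × 309.693285 = 541.963248
V = π·3² × L = 28.274334 × 541.963248 = 15323.649839

L=541.963 V=15323.650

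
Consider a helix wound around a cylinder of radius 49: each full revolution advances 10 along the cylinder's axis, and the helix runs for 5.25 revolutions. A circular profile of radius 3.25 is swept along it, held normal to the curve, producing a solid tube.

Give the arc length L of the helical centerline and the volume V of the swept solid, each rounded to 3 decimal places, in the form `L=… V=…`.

L=1617.202 V=53663.725

2πR = 2π·49 = 307.876080
per-turn = √(307.876080² + 10²) = √(94787.6807 + 100) = √94887.6807 = 308.038440
L = 5.25 × 308.038440 = 1617.201811
V = π·3.25² × L = 33.183072 × 1617.201811 = 53663.724795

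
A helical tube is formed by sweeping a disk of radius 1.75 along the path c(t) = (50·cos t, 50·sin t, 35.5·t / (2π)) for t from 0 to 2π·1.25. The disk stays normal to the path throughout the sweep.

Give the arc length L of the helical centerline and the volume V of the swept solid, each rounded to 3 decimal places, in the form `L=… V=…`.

2πR = 2π·50 = 314.159265
per-turn = √(314.159265² + 35.5²) = √(98696.0440 + 1260.25) = √99956.2940 = 316.158653
L = 1.25 × 316.158653 = 395.198317
V = π·1.75² × L = 9.621128 × 395.198317 = 3802.253392

L=395.198 V=3802.253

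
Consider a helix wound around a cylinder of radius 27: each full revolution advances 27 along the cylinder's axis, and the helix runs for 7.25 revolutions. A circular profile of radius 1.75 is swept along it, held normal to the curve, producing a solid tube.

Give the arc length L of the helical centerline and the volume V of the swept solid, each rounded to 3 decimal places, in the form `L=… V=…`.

L=1245.413 V=11982.281

2πR = 2π·27 = 169.646003
per-turn = √(169.646003² + 27²) = √(28779.7664 + 729) = √29508.7664 = 171.781159
L = 7.25 × 171.781159 = 1245.413400
V = π·1.75² × L = 9.621128 × 1245.413400 = 11982.281109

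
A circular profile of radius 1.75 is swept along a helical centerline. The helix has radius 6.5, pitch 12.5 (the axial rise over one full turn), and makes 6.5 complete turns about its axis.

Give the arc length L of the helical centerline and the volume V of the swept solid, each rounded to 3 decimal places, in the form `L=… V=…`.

2πR = 2π·6.5 = 40.840704
per-turn = √(40.840704² + 12.5²) = √(1667.9631 + 156.25) = √1824.2131 = 42.710808
L = 6.5 × 42.710808 = 277.620254
V = π·1.75² × L = 9.621128 × 277.620254 = 2671.019859

L=277.620 V=2671.020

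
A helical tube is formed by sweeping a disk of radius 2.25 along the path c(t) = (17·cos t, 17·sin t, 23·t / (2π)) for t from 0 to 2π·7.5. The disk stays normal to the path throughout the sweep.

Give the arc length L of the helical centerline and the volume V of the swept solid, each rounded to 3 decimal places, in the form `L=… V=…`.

L=819.468 V=13033.070

2πR = 2π·17 = 106.814150
per-turn = √(106.814150² + 23²) = √(11409.2627 + 529) = √11938.2627 = 109.262357
L = 7.5 × 109.262357 = 819.467679
V = π·2.25² × L = 15.904313 × 819.467679 = 13033.070296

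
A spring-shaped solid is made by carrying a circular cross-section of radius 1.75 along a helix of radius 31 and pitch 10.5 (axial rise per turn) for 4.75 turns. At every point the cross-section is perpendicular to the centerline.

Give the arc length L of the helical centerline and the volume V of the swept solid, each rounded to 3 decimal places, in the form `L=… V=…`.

2πR = 2π·31 = 194.778745
per-turn = √(194.778745² + 10.5²) = √(37938.7593 + 110.25) = √38049.0093 = 195.061553
L = 4.75 × 195.061553 = 926.542375
V = π·1.75² × L = 9.621128 × 926.542375 = 8914.382326

L=926.542 V=8914.382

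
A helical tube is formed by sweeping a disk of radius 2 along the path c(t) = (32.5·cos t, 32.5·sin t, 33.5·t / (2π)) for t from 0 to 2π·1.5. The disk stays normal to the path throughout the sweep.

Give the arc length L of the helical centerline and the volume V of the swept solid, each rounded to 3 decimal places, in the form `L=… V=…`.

2πR = 2π·32.5 = 204.203522
per-turn = √(204.203522² + 33.5²) = √(41699.0786 + 1122.25) = √42821.3286 = 206.933150
L = 1.5 × 206.933150 = 310.399725
V = π·2² × L = 12.566371 × 310.399725 = 3900.597984

L=310.400 V=3900.598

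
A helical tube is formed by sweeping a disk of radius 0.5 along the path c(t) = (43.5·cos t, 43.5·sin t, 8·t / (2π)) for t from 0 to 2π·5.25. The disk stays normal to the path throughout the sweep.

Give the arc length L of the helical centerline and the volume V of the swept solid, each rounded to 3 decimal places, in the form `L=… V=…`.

L=1435.537 V=1127.468

2πR = 2π·43.5 = 273.318561
per-turn = √(273.318561² + 8²) = √(74703.0357 + 64) = √74767.0357 = 273.435615
L = 5.25 × 273.435615 = 1435.536980
V = π·0.5² × L = 0.785398 × 1435.536980 = 1127.468108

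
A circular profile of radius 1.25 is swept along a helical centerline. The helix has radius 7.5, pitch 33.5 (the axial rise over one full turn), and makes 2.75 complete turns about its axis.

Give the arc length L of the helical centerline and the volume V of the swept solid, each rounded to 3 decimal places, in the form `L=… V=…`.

2πR = 2π·7.5 = 47.123890
per-turn = √(47.123890² + 33.5²) = √(2220.6610 + 1122.25) = √3342.9110 = 57.817912
L = 2.75 × 57.817912 = 158.999259
V = π·1.25² × L = 4.908739 × 158.999259 = 780.485788

L=158.999 V=780.486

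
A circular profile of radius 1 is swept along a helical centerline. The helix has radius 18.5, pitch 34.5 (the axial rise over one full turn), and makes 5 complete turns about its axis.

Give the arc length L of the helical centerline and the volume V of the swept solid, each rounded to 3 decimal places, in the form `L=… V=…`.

L=606.254 V=1904.602

2πR = 2π·18.5 = 116.238928
per-turn = √(116.238928² + 34.5²) = √(13511.4884 + 1190.25) = √14701.7384 = 121.250725
L = 5 × 121.250725 = 606.253627
V = π·1² × L = 3.141593 × 606.253627 = 1904.601942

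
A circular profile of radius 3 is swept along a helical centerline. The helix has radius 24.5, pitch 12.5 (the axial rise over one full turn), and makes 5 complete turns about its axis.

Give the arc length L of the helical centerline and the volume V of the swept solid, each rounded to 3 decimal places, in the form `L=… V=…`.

L=772.224 V=21834.107

2πR = 2π·24.5 = 153.938040
per-turn = √(153.938040² + 12.5²) = √(23696.9202 + 156.25) = √23853.1702 = 154.444716
L = 5 × 154.444716 = 772.223578
V = π·3² × L = 28.274334 × 772.223578 = 21834.107272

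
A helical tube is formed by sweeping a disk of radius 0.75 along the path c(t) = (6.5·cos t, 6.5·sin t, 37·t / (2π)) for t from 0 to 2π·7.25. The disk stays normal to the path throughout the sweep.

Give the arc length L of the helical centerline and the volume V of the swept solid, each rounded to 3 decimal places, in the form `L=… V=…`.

2πR = 2π·6.5 = 40.840704
per-turn = √(40.840704² + 37²) = √(1667.9631 + 1369) = √3036.9631 = 55.108649
L = 7.25 × 55.108649 = 399.537702
V = π·0.75² × L = 1.767146 × 399.537702 = 706.041399

L=399.538 V=706.041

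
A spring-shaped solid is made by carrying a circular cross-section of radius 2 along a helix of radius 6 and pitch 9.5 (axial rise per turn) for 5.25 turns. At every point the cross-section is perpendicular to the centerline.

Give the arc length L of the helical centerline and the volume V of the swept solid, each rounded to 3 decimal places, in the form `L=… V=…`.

2πR = 2π·6 = 37.699112
per-turn = √(37.699112² + 9.5²) = √(1421.2230 + 90.25) = √1511.4730 = 38.877668
L = 5.25 × 38.877668 = 204.107755
V = π·2² × L = 12.566371 × 204.107755 = 2564.893690

L=204.108 V=2564.894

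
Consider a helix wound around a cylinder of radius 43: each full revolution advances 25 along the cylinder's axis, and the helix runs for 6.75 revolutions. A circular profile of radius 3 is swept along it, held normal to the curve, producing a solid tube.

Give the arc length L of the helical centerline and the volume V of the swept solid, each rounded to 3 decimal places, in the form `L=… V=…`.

2πR = 2π·43 = 270.176968
per-turn = √(270.176968² + 25²) = √(72995.5942 + 625) = √73620.5942 = 271.331152
L = 6.75 × 271.331152 = 1831.485277
V = π·3² × L = 28.274334 × 1831.485277 = 51784.026231

L=1831.485 V=51784.026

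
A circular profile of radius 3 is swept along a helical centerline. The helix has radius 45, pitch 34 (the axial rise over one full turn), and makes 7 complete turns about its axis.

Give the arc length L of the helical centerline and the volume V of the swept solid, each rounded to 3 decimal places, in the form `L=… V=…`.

L=1993.462 V=56363.805

2πR = 2π·45 = 282.743339
per-turn = √(282.743339² + 34²) = √(79943.7956 + 1156) = √81099.7956 = 284.780259
L = 7 × 284.780259 = 1993.461810
V = π·3² × L = 28.274334 × 1993.461810 = 56363.804790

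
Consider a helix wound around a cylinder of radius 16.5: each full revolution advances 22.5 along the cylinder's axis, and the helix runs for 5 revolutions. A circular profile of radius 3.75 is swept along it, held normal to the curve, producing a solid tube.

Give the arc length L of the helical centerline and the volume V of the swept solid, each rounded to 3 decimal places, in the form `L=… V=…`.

L=530.430 V=23433.690

2πR = 2π·16.5 = 103.672558
per-turn = √(103.672558² + 22.5²) = √(10747.9992 + 506.25) = √11254.2492 = 106.086046
L = 5 × 106.086046 = 530.430231
V = π·3.75² × L = 44.178647 × 530.430231 = 23433.689764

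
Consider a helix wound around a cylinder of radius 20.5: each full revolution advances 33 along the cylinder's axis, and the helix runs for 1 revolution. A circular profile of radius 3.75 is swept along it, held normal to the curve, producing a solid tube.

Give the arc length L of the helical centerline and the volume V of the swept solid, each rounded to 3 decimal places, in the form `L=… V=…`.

2πR = 2π·20.5 = 128.805299
per-turn = √(128.805299² + 33²) = √(16590.8050 + 1089) = √17679.8050 = 132.965428
L = 1 × 132.965428 = 132.965428
V = π·3.75² × L = 44.178647 × 132.965428 = 5874.232658

L=132.965 V=5874.233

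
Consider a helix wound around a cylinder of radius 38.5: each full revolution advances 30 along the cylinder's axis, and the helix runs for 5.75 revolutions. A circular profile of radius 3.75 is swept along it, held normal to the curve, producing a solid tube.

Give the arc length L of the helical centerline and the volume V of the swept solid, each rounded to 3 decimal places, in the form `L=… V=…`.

2πR = 2π·38.5 = 241.902634
per-turn = √(241.902634² + 30²) = √(58516.8845 + 900) = √59416.8845 = 243.755789
L = 5.75 × 243.755789 = 1401.595785
V = π·3.75² × L = 44.178647 × 1401.595785 = 61920.604974

L=1401.596 V=61920.605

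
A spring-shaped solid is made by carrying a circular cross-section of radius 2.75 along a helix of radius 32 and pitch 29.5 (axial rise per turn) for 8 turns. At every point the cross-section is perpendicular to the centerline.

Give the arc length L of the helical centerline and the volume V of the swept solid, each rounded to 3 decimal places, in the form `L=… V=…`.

L=1625.716 V=38624.247

2πR = 2π·32 = 201.061930
per-turn = √(201.061930² + 29.5²) = √(40425.8996 + 870.25) = √41296.1496 = 203.214541
L = 8 × 203.214541 = 1625.716327
V = π·2.75² × L = 23.758294 × 1625.716327 = 38624.247179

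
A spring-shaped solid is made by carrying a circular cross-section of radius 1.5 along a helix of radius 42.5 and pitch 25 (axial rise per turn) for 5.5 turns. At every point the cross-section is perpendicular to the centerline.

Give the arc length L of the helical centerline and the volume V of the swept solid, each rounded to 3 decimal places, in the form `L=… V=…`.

L=1475.117 V=10426.987

2πR = 2π·42.5 = 267.035376
per-turn = √(267.035376² + 25²) = √(71307.8918 + 625) = √71932.8918 = 268.203079
L = 5.5 × 268.203079 = 1475.116937
V = π·1.5² × L = 7.068583 × 1475.116937 = 10426.987196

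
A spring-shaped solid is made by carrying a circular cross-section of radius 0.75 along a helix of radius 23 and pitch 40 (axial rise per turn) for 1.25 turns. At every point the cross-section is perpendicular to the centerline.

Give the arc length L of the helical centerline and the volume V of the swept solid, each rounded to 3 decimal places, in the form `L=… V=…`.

2πR = 2π·23 = 144.513262
per-turn = √(144.513262² + 40²) = √(20884.0829 + 1600) = √22484.0829 = 149.946934
L = 1.25 × 149.946934 = 187.433667
V = π·0.75² × L = 1.767146 × 187.433667 = 331.222630

L=187.434 V=331.223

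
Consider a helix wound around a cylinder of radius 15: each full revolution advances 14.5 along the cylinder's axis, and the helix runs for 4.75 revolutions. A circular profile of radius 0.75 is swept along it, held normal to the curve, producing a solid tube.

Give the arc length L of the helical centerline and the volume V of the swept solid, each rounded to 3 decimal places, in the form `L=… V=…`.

2πR = 2π·15 = 94.247780
per-turn = √(94.247780² + 14.5²) = √(8882.6440 + 210.25) = √9092.8940 = 95.356667
L = 4.75 × 95.356667 = 452.944169
V = π·0.75² × L = 1.767146 × 452.944169 = 800.418416

L=452.944 V=800.418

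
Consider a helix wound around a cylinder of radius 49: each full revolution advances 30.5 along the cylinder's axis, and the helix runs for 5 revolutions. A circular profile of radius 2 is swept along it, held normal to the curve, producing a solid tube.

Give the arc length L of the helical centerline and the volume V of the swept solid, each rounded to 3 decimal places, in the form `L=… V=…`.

2πR = 2π·49 = 307.876080
per-turn = √(307.876080² + 30.5²) = √(94787.6807 + 930.25) = √95717.9307 = 309.383145
L = 5 × 309.383145 = 1546.915727
V = π·2² × L = 12.566371 × 1546.915727 = 19439.116336

L=1546.916 V=19439.116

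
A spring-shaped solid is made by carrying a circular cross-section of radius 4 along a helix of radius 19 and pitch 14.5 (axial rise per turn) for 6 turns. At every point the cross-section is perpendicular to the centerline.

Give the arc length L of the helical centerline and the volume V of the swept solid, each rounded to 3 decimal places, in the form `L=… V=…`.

2πR = 2π·19 = 119.380521
per-turn = √(119.380521² + 14.5²) = √(14251.7088 + 210.25) = √14461.9588 = 120.257884
L = 6 × 120.257884 = 721.547306
V = π·4² × L = 50.265482 × 721.547306 = 36268.923466

L=721.547 V=36268.923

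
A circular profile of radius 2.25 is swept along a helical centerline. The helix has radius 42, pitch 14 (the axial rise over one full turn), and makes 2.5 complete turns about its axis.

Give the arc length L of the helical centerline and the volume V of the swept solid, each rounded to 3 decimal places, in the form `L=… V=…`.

2πR = 2π·42 = 263.893783
per-turn = √(263.893783² + 14²) = √(69639.9287 + 196) = √69835.9287 = 264.264884
L = 2.5 × 264.264884 = 660.662209
V = π·2.25² × L = 15.904313 × 660.662209 = 10507.378429

L=660.662 V=10507.378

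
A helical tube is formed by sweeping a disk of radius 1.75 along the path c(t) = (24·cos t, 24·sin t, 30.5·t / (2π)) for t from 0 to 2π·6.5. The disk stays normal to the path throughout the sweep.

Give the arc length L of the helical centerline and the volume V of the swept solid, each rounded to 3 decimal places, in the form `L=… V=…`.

L=1000.025 V=9621.367

2πR = 2π·24 = 150.796447
per-turn = √(150.796447² + 30.5²) = √(22739.5685 + 930.25) = √23669.8185 = 153.849987
L = 6.5 × 153.849987 = 1000.024916
V = π·1.75² × L = 9.621128 × 1000.024916 = 9621.367225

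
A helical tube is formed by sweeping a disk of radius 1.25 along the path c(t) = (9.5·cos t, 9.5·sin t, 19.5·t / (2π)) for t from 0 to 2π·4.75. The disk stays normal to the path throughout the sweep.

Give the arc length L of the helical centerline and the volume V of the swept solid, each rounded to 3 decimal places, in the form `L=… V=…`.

L=298.275 V=1464.154

2πR = 2π·9.5 = 59.690260
per-turn = √(59.690260² + 19.5²) = √(3562.9272 + 380.25) = √3943.1772 = 62.794723
L = 4.75 × 62.794723 = 298.274932
V = π·1.25² × L = 4.908739 × 298.274932 = 1464.153651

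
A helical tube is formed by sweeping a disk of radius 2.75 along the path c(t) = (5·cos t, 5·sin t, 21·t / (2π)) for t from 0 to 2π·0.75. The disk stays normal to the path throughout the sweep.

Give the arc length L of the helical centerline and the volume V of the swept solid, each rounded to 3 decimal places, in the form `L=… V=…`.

L=28.341 V=673.340

2πR = 2π·5 = 31.415927
per-turn = √(31.415927² + 21²) = √(986.9604 + 441) = √1427.9604 = 37.788364
L = 0.75 × 37.788364 = 28.341273
V = π·2.75² × L = 23.758294 × 28.341273 = 673.340306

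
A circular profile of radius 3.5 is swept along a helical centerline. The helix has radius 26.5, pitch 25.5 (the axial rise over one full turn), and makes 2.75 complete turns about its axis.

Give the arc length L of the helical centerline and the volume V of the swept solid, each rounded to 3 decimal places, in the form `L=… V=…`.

2πR = 2π·26.5 = 166.504411
per-turn = √(166.504411² + 25.5²) = √(27723.7188 + 650.25) = √28373.9688 = 168.445744
L = 2.75 × 168.445744 = 463.225797
V = π·3.5² × L = 38.484510 × 463.225797 = 17827.017810

L=463.226 V=17827.018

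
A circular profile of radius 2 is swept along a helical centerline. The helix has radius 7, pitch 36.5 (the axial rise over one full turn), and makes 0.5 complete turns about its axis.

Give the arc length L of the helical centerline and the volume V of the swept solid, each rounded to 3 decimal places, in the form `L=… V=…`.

2πR = 2π·7 = 43.982297
per-turn = √(43.982297² + 36.5²) = √(1934.4425 + 1332.25) = √3266.6925 = 57.154986
L = 0.5 × 57.154986 = 28.577493
V = π·2² × L = 12.566371 × 28.577493 = 359.115370

L=28.577 V=359.115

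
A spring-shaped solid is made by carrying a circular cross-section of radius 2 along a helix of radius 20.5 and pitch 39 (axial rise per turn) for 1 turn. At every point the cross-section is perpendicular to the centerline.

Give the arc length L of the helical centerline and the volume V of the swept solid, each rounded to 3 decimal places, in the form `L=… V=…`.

L=134.580 V=1691.183

2πR = 2π·20.5 = 128.805299
per-turn = √(128.805299² + 39²) = √(16590.8050 + 1521) = √18111.8050 = 134.580106
L = 1 × 134.580106 = 134.580106
V = π·2² × L = 12.566371 × 134.580106 = 1691.183492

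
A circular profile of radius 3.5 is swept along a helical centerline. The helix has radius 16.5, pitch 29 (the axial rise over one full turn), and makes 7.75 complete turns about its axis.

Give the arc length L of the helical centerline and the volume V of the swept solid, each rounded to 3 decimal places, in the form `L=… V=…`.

L=834.305 V=32107.806

2πR = 2π·16.5 = 103.672558
per-turn = √(103.672558² + 29²) = √(10747.9992 + 841) = √11588.9992 = 107.652214
L = 7.75 × 107.652214 = 834.304659
V = π·3.5² × L = 38.484510 × 834.304659 = 32107.805997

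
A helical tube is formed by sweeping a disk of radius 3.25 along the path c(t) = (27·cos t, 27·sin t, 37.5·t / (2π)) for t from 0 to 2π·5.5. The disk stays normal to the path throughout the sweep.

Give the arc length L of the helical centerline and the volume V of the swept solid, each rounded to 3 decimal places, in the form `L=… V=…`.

L=955.577 V=31708.974

2πR = 2π·27 = 169.646003
per-turn = √(169.646003² + 37.5²) = √(28779.7664 + 1406.25) = √30186.0164 = 173.741234
L = 5.5 × 173.741234 = 955.576788
V = π·3.25² × L = 33.183072 × 955.576788 = 31708.973732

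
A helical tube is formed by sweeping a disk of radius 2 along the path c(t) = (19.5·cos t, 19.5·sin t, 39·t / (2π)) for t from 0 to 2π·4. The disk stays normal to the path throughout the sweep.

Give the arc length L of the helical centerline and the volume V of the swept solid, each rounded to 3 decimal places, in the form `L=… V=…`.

L=514.318 V=6463.107

2πR = 2π·19.5 = 122.522113
per-turn = √(122.522113² + 39²) = √(15011.6683 + 1521) = √16532.6683 = 128.579424
L = 4 × 128.579424 = 514.317696
V = π·2² × L = 12.566371 × 514.317696 = 6463.106785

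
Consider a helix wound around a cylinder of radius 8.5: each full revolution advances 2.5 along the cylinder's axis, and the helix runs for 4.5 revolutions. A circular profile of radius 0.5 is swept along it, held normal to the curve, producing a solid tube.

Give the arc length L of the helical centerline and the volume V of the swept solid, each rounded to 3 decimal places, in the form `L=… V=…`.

2πR = 2π·8.5 = 53.407075
per-turn = √(53.407075² + 2.5²) = √(2852.3157 + 6.25) = √2858.5657 = 53.465556
L = 4.5 × 53.465556 = 240.595002
V = π·0.5² × L = 0.785398 × 240.595002 = 188.962872

L=240.595 V=188.963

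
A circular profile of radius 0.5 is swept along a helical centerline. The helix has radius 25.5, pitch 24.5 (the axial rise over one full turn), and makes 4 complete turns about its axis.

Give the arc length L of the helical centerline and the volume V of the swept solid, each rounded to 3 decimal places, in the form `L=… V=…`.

L=648.334 V=509.201

2πR = 2π·25.5 = 160.221225
per-turn = √(160.221225² + 24.5²) = √(25670.8410 + 600.25) = √26271.0910 = 162.083593
L = 4 × 162.083593 = 648.334371
V = π·0.5² × L = 0.785398 × 648.334371 = 509.200624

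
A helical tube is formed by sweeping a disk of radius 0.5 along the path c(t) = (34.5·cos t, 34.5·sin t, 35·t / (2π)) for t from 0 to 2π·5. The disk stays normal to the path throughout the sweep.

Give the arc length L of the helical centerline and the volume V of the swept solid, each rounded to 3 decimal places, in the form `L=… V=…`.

2πR = 2π·34.5 = 216.769893
per-turn = √(216.769893² + 35²) = √(46989.1866 + 1225) = √48214.1866 = 219.577291
L = 5 × 219.577291 = 1097.886453
V = π·0.5² × L = 0.785398 × 1097.886453 = 862.278004

L=1097.886 V=862.278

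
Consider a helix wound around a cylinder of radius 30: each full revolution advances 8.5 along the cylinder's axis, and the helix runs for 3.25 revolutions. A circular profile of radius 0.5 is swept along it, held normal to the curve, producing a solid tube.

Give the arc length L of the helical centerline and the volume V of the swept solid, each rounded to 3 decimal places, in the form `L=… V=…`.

L=613.233 V=481.632

2πR = 2π·30 = 188.495559
per-turn = √(188.495559² + 8.5²) = √(35530.5758 + 72.25) = √35602.8258 = 188.687111
L = 3.25 × 188.687111 = 613.233111
V = π·0.5² × L = 0.785398 × 613.233111 = 481.632159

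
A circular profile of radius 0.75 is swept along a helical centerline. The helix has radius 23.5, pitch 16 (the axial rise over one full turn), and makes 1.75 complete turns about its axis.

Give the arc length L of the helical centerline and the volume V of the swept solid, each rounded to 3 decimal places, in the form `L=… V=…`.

L=259.909 V=459.296

2πR = 2π·23.5 = 147.654855
per-turn = √(147.654855² + 16²) = √(21801.9561 + 256) = √22057.9561 = 148.519211
L = 1.75 × 148.519211 = 259.908620
V = π·0.75² × L = 1.767146 × 259.908620 = 459.296443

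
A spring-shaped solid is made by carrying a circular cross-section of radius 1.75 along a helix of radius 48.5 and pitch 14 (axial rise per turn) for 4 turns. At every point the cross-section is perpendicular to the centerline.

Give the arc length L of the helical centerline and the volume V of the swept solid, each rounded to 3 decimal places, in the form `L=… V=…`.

L=1220.224 V=11739.927

2πR = 2π·48.5 = 304.734487
per-turn = √(304.734487² + 14²) = √(92863.1078 + 196) = √93059.1078 = 305.055909
L = 4 × 305.055909 = 1220.223637
V = π·1.75² × L = 9.621128 × 1220.223637 = 11739.927195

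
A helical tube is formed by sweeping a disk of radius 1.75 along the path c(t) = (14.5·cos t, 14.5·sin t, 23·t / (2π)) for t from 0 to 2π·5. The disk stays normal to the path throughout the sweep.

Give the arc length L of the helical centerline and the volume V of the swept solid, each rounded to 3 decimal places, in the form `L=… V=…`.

L=469.823 V=4520.225

2πR = 2π·14.5 = 91.106187
per-turn = √(91.106187² + 23²) = √(8300.3373 + 529) = √8829.3373 = 93.964553
L = 5 × 93.964553 = 469.822767
V = π·1.75² × L = 9.621128 × 469.822767 = 4520.224746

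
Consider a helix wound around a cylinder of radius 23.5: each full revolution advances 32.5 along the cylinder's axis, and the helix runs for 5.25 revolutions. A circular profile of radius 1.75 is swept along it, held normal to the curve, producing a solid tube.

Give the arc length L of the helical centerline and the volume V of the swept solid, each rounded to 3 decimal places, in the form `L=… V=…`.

L=793.744 V=7636.711

2πR = 2π·23.5 = 147.654855
per-turn = √(147.654855² + 32.5²) = √(21801.9561 + 1056.25) = √22858.2061 = 151.189306
L = 5.25 × 151.189306 = 793.743854
V = π·1.75² × L = 9.621128 × 793.743854 = 7636.710826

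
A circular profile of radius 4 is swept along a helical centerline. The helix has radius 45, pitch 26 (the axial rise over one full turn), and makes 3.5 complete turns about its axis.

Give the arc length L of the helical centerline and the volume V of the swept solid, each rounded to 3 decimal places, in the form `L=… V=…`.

2πR = 2π·45 = 282.743339
per-turn = √(282.743339² + 26²) = √(79943.7956 + 676) = √80619.7956 = 283.936253
L = 3.5 × 283.936253 = 993.776885
V = π·4² × L = 50.265482 × 993.776885 = 49952.674568

L=993.777 V=49952.675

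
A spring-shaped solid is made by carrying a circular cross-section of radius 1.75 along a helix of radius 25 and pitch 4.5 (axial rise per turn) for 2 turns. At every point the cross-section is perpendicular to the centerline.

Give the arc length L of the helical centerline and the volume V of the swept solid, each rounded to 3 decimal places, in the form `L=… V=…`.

L=314.288 V=3023.806

2πR = 2π·25 = 157.079633
per-turn = √(157.079633² + 4.5²) = √(24674.0110 + 20.25) = √24694.2610 = 157.144077
L = 2 × 157.144077 = 314.288154
V = π·1.75² × L = 9.621128 × 314.288154 = 3023.806406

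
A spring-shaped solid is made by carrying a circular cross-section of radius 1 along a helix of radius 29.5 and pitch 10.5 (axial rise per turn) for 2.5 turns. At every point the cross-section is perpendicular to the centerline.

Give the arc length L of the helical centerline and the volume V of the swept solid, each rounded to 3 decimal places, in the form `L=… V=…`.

2πR = 2π·29.5 = 185.353967
per-turn = √(185.353967² + 10.5²) = √(34356.0929 + 110.25) = √34466.3429 = 185.651132
L = 2.5 × 185.651132 = 464.127831
V = π·1² × L = 3.141593 × 464.127831 = 1458.100583

L=464.128 V=1458.101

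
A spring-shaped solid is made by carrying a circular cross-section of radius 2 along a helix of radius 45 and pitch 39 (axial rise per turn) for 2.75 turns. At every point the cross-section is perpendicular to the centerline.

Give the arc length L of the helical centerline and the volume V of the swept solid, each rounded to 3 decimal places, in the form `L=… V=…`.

L=784.906 V=9863.420

2πR = 2π·45 = 282.743339
per-turn = √(282.743339² + 39²) = √(79943.7956 + 1521) = √81464.7956 = 285.420384
L = 2.75 × 285.420384 = 784.906056
V = π·2² × L = 12.566371 × 784.906056 = 9863.420400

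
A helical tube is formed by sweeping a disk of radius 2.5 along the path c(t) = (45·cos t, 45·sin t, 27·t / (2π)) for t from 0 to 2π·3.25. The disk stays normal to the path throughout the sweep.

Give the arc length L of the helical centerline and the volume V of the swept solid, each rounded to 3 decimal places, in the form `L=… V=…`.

L=923.096 V=18124.949

2πR = 2π·45 = 282.743339
per-turn = √(282.743339² + 27²) = √(79943.7956 + 729) = √80672.7956 = 284.029568
L = 3.25 × 284.029568 = 923.096097
V = π·2.5² × L = 19.634954 × 923.096097 = 18124.949478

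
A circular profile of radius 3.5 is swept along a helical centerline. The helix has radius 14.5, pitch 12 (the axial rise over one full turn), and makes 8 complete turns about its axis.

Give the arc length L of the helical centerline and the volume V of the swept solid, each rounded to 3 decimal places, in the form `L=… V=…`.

L=735.145 V=28291.680

2πR = 2π·14.5 = 91.106187
per-turn = √(91.106187² + 12²) = √(8300.3373 + 144) = √8444.3373 = 91.893075
L = 8 × 91.893075 = 735.144603
V = π·3.5² × L = 38.484510 × 735.144603 = 28291.679829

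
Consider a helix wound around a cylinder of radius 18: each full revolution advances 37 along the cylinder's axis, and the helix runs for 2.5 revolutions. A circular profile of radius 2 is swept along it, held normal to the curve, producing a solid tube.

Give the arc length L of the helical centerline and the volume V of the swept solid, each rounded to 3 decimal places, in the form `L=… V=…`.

2πR = 2π·18 = 113.097336
per-turn = √(113.097336² + 37²) = √(12791.0073 + 1369) = √14160.0073 = 118.995829
L = 2.5 × 118.995829 = 297.489572
V = π·2² × L = 12.566371 × 297.489572 = 3738.364220

L=297.490 V=3738.364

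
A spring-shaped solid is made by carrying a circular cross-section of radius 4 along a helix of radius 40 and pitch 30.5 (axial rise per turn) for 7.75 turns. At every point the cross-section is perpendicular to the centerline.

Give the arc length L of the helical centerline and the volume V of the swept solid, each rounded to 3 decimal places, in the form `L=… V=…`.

2πR = 2π·40 = 251.327412
per-turn = √(251.327412² + 30.5²) = √(63165.4682 + 930.25) = √64095.7182 = 253.171322
L = 7.75 × 253.171322 = 1962.077744
V = π·4² × L = 50.265482 × 1962.077744 = 98624.784407

L=1962.078 V=98624.784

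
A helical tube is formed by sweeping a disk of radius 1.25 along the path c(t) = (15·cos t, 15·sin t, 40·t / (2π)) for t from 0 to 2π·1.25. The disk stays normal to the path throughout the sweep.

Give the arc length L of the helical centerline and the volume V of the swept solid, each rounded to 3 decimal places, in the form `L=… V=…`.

L=127.981 V=628.225

2πR = 2π·15 = 94.247780
per-turn = √(94.247780² + 40²) = √(8882.6440 + 1600) = √10482.6440 = 102.384784
L = 1.25 × 102.384784 = 127.980980
V = π·1.25² × L = 4.908739 × 127.980980 = 628.225166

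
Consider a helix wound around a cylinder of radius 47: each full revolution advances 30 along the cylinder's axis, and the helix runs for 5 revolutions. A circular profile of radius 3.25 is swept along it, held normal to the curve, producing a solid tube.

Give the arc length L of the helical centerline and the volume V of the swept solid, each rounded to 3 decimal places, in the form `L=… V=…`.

2πR = 2π·47 = 295.309709
per-turn = √(295.309709² + 30²) = √(87207.8245 + 900) = √88107.8245 = 296.829622
L = 5 × 296.829622 = 1484.148110
V = π·3.25² × L = 33.183072 × 1484.148110 = 49248.594189

L=1484.148 V=49248.594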